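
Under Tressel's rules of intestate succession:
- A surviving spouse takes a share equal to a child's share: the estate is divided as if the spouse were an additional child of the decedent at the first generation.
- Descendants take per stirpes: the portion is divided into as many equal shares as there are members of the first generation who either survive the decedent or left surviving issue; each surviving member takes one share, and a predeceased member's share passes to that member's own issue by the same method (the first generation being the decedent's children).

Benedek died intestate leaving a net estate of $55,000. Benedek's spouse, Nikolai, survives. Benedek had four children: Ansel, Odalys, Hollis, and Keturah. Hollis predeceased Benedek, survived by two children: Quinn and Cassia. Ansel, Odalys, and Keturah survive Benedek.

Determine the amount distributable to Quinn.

The spouse counts as an additional share at the children's level, so there are 5 primary shares of $11,000. Nikolai takes one such share ($11,000).
The children's combined portion ($44,000) is divided into 4 shares of $11,000: Ansel, Odalys, and Keturah each take $11,000; Hollis's $11,000 share passes to Hollis's issue.
Hollis's share ($11,000) is divided into 2 shares of $5,500: Quinn and Cassia each take $5,500.

Quinn receives $5,500.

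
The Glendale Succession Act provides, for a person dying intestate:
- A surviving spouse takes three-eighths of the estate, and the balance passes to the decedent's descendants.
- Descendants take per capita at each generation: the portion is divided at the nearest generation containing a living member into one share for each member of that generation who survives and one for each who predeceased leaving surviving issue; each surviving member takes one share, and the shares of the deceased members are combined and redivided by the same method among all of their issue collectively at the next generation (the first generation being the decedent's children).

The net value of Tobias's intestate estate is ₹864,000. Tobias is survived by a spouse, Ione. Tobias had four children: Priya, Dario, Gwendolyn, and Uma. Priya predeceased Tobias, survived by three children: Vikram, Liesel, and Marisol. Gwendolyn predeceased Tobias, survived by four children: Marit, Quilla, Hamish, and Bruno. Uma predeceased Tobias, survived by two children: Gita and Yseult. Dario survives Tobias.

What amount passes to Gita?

Gita receives ₹45,000.

Ione takes three-eighths of ₹864,000 = ₹324,000. The remaining ₹540,000 passes to the descendants.
The descendants' portion (₹540,000) is divided at the children's generation into 4 shares of ₹135,000. Dario takes ₹135,000. The 3 shares of the deceased (Priya, Gwendolyn, and Uma) are combined into a pool of ₹405,000.
That pool (₹405,000) is divided at the grandchildren's generation equally among Vikram, Liesel, Marisol, Marit, Quilla, Hamish, Bruno, Gita, and Yseult: ₹45,000 each.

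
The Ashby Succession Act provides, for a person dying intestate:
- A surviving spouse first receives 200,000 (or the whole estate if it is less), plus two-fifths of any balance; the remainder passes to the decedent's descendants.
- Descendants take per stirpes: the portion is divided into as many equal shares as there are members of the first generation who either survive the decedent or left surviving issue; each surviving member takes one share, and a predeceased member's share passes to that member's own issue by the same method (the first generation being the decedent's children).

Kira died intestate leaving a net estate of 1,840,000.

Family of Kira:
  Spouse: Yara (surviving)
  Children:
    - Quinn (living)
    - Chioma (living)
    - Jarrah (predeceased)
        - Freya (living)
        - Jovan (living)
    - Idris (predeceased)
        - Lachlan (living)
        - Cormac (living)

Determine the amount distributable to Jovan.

Yara first takes 200,000, leaving a balance of 1,640,000. Yara then takes two-fifths of the balance (656,000), for a total of 856,000. The remaining 984,000 passes to the descendants.
The descendants' portion (984,000) is divided into 4 shares of 246,000: Quinn and Chioma each take 246,000; Jarrah's 246,000 share passes to Jarrah's issue; Idris's 246,000 share passes to Idris's issue.
Jarrah's share (246,000) is divided into 2 shares of 123,000: Freya and Jovan each take 123,000.
Idris's share (246,000) is divided into 2 shares of 123,000: Lachlan and Cormac each take 123,000.

Jovan receives 123,000.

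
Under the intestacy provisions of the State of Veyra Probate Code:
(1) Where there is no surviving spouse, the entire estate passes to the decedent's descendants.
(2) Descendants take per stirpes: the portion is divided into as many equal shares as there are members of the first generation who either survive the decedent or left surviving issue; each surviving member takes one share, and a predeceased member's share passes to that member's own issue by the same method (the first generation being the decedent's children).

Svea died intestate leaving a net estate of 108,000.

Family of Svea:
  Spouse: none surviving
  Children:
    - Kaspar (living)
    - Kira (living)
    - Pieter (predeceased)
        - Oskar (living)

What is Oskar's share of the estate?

Oskar receives 36,000.

The entire 108,000 passes to the descendants.
That amount (108,000) is divided into 3 shares of 36,000: Kaspar and Kira each take 36,000; Pieter's 36,000 share passes to Pieter's issue.
Pieter's share (36,000) passes entirely to Oskar.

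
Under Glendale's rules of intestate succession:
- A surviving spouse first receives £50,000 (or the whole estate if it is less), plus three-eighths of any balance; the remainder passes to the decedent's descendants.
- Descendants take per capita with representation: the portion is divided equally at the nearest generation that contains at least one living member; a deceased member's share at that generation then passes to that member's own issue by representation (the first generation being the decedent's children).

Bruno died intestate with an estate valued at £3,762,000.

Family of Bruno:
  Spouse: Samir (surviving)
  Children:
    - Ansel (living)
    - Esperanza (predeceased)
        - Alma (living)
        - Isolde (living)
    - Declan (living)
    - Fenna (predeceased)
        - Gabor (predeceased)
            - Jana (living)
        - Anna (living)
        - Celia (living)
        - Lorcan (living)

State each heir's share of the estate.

Samir first takes £50,000, leaving a balance of £3,712,000. Samir then takes three-eighths of the balance (£1,392,000), for a total of £1,442,000. The remaining £2,320,000 passes to the descendants.
The descendants' portion (£2,320,000) is divided into 4 shares of £580,000: Ansel and Declan each take £580,000; Esperanza's £580,000 share passes to Esperanza's issue; Fenna's £580,000 share passes to Fenna's issue.
Esperanza's share (£580,000) is divided into 2 shares of £290,000: Alma and Isolde each take £290,000.
Fenna's share (£580,000) is divided into 4 shares of £145,000: Anna, Celia, and Lorcan each take £145,000; Gabor's £145,000 share passes to Gabor's issue.
Gabor's share (£145,000) passes entirely to Jana.

Samir: £1,442,000; Ansel: £580,000; Alma: £290,000; Isolde: £290,000; Declan: £580,000; Jana: £145,000; Anna: £145,000; Celia: £145,000; Lorcan: £145,000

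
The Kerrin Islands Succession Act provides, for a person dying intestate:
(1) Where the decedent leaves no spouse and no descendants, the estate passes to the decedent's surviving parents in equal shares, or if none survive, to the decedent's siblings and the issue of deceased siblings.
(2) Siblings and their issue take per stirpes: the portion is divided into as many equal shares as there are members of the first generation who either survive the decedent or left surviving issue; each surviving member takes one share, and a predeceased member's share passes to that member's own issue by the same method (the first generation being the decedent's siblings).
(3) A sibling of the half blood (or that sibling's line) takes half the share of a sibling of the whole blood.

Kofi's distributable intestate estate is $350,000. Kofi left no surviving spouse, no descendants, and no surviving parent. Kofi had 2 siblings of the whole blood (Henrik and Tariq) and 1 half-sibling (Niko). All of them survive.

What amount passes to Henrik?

Henrik receives $140,000.

The entire $350,000 passes to the siblings and their issue.
Counting each half-blood sibling's line as half a unit, there are 5/2 units in $350,000, so one unit is $140,000. Whole-blood lines (Henrik and Tariq) take $140,000 each; half-blood lines (Niko) take $70,000 each.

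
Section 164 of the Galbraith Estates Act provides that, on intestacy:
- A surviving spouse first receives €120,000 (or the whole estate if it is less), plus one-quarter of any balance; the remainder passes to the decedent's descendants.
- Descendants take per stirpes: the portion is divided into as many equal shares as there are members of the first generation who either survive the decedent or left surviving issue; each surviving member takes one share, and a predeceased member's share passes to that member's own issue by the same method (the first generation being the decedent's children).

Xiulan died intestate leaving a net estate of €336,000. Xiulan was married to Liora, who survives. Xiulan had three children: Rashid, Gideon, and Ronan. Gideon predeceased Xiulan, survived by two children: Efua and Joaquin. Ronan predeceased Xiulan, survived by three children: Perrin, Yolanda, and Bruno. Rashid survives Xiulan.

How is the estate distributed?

Liora: €174,000; Rashid: €54,000; Efua: €27,000; Joaquin: €27,000; Perrin: €18,000; Yolanda: €18,000; Bruno: €18,000

Liora first takes €120,000, leaving a balance of €216,000. Liora then takes one-quarter of the balance (€54,000), for a total of €174,000. The remaining €162,000 passes to the descendants.
The descendants' portion (€162,000) is divided into 3 shares of €54,000: Rashid takes €54,000; Gideon's €54,000 share passes to Gideon's issue; Ronan's €54,000 share passes to Ronan's issue.
Gideon's share (€54,000) is divided into 2 shares of €27,000: Efua and Joaquin each take €27,000.
Ronan's share (€54,000) is divided into 3 shares of €18,000: Perrin, Yolanda, and Bruno each take €18,000.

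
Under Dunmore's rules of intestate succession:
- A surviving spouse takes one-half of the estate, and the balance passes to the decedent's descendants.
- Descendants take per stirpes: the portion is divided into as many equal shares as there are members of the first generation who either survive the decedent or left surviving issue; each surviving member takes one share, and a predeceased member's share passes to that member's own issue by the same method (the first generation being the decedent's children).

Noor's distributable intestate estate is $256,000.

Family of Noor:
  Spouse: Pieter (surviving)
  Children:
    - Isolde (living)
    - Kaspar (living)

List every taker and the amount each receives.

Pieter takes one-half of $256,000 = $128,000. The remaining $128,000 passes to the descendants.
The descendants' portion ($128,000) is divided into 2 shares of $64,000: Isolde and Kaspar each take $64,000.

Pieter: $128,000; Isolde: $64,000; Kaspar: $64,000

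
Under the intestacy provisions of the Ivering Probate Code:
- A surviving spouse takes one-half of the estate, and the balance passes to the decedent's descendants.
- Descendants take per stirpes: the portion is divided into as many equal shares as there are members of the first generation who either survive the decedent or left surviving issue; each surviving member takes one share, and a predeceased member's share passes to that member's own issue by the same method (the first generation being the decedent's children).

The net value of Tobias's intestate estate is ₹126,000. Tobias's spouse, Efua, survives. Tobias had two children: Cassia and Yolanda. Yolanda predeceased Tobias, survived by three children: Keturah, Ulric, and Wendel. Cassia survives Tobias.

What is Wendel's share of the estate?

Wendel receives ₹10,500.

Efua takes one-half of ₹126,000 = ₹63,000. The remaining ₹63,000 passes to the descendants.
The descendants' portion (₹63,000) is divided into 2 shares of ₹31,500: Cassia takes ₹31,500; Yolanda's ₹31,500 share passes to Yolanda's issue.
Yolanda's share (₹31,500) is divided into 3 shares of ₹10,500: Keturah, Ulric, and Wendel each take ₹10,500.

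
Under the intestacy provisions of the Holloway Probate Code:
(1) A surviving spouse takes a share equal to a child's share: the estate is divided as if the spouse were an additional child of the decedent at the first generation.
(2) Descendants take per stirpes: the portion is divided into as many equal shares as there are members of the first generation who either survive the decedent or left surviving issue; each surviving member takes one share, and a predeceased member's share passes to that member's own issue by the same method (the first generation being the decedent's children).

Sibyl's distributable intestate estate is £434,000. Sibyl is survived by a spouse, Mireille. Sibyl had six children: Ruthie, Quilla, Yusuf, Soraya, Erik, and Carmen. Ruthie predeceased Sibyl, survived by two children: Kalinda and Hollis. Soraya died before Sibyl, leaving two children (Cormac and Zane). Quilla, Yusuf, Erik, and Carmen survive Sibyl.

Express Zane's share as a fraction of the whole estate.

The spouse counts as an additional share at the children's level, so there are 7 primary shares of £62,000. Mireille takes one such share (£62,000).
The children's combined portion (£372,000) is divided into 6 shares of £62,000: Quilla, Yusuf, Erik, and Carmen each take £62,000; Ruthie's £62,000 share passes to Ruthie's issue; Soraya's £62,000 share passes to Soraya's issue.
Ruthie's share (£62,000) is divided into 2 shares of £31,000: Kalinda and Hollis each take £31,000.
Soraya's share (£62,000) is divided into 2 shares of £31,000: Cormac and Zane each take £31,000.

Zane receives 1/14 of the estate.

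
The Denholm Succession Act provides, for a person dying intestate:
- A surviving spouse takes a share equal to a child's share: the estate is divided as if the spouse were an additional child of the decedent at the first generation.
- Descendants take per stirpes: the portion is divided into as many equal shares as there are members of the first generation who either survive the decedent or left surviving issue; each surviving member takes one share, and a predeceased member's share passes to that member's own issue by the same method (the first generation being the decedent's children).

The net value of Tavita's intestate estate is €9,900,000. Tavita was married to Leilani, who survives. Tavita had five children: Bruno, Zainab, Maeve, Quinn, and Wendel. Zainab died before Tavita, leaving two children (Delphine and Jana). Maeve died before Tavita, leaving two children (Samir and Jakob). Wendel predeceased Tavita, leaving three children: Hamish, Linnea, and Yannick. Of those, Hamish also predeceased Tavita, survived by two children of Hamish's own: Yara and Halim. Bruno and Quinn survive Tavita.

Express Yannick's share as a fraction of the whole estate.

Yannick receives 1/18 of the estate.

The spouse counts as an additional share at the children's level, so there are 6 primary shares of €1,650,000. Leilani takes one such share (€1,650,000).
The children's combined portion (€8,250,000) is divided into 5 shares of €1,650,000: Bruno and Quinn each take €1,650,000; Zainab's €1,650,000 share passes to Zainab's issue; Maeve's €1,650,000 share passes to Maeve's issue; Wendel's €1,650,000 share passes to Wendel's issue.
Zainab's share (€1,650,000) is divided into 2 shares of €825,000: Delphine and Jana each take €825,000.
Maeve's share (€1,650,000) is divided into 2 shares of €825,000: Samir and Jakob each take €825,000.
Wendel's share (€1,650,000) is divided into 3 shares of €550,000: Linnea and Yannick each take €550,000; Hamish's €550,000 share passes to Hamish's issue.
Hamish's share (€550,000) is divided into 2 shares of €275,000: Yara and Halim each take €275,000.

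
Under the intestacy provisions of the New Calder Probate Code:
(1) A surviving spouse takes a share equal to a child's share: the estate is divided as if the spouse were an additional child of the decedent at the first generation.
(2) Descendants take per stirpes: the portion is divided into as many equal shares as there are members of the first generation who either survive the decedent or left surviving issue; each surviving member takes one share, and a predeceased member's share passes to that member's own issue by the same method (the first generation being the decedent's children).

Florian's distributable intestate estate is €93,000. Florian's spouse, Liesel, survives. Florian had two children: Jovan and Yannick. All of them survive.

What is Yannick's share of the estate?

The spouse counts as an additional share at the children's level, so there are 3 primary shares of €31,000. Liesel takes one such share (€31,000).
The children's combined portion (€62,000) is divided into 2 shares of €31,000: Jovan and Yannick each take €31,000.

Yannick receives €31,000.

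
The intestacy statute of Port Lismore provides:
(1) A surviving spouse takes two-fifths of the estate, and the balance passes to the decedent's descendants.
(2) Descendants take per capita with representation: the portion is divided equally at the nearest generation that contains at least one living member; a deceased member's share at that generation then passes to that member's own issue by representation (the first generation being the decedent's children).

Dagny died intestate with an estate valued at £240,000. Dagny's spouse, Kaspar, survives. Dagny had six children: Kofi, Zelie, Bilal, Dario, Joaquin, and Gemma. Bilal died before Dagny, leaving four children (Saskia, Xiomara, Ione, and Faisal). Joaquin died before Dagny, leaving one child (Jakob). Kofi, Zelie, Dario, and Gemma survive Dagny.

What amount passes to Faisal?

Kaspar takes two-fifths of £240,000 = £96,000. The remaining £144,000 passes to the descendants.
The descendants' portion (£144,000) is divided into 6 shares of £24,000: Kofi, Zelie, Dario, and Gemma each take £24,000; Bilal's £24,000 share passes to Bilal's issue; Joaquin's £24,000 share passes to Joaquin's issue.
Bilal's share (£24,000) is divided into 4 shares of £6,000: Saskia, Xiomara, Ione, and Faisal each take £6,000.
Joaquin's share (£24,000) passes entirely to Jakob.

Faisal receives £6,000.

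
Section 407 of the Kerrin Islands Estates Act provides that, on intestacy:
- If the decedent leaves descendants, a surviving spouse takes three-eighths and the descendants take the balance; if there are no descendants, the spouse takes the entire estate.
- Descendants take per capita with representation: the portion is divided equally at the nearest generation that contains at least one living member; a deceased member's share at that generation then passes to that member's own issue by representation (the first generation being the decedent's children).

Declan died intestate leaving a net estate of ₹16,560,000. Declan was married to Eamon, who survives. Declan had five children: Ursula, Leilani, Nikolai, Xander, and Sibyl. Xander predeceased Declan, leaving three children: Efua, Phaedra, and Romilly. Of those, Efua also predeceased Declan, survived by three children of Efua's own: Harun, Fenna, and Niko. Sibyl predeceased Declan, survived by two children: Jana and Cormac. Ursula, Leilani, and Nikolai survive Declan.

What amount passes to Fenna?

Fenna receives ₹230,000.

Eamon takes three-eighths of ₹16,560,000 = ₹6,210,000. The remaining ₹10,350,000 passes to the descendants.
The descendants' portion (₹10,350,000) is divided into 5 shares of ₹2,070,000: Ursula, Leilani, and Nikolai each take ₹2,070,000; Xander's ₹2,070,000 share passes to Xander's issue; Sibyl's ₹2,070,000 share passes to Sibyl's issue.
Xander's share (₹2,070,000) is divided into 3 shares of ₹690,000: Phaedra and Romilly each take ₹690,000; Efua's ₹690,000 share passes to Efua's issue.
Efua's share (₹690,000) is divided into 3 shares of ₹230,000: Harun, Fenna, and Niko each take ₹230,000.
Sibyl's share (₹2,070,000) is divided into 2 shares of ₹1,035,000: Jana and Cormac each take ₹1,035,000.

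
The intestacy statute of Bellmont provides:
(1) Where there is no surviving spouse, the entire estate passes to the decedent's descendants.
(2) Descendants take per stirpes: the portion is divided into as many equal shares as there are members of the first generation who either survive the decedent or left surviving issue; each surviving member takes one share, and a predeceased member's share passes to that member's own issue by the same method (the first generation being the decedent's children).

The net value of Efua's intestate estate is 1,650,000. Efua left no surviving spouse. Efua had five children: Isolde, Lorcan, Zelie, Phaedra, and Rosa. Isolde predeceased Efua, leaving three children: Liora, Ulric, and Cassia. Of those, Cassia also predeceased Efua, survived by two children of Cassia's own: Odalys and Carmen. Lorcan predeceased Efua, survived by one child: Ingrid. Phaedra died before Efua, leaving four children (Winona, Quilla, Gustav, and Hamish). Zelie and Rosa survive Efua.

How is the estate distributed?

Liora: 110,000; Ulric: 110,000; Odalys: 55,000; Carmen: 55,000; Ingrid: 330,000; Zelie: 330,000; Winona: 82,500; Quilla: 82,500; Gustav: 82,500; Hamish: 82,500; Rosa: 330,000

The entire 1,650,000 passes to the descendants.
That amount (1,650,000) is divided into 5 shares of 330,000: Zelie and Rosa each take 330,000; Isolde's 330,000 share passes to Isolde's issue; Lorcan's 330,000 share passes to Lorcan's issue; Phaedra's 330,000 share passes to Phaedra's issue.
Isolde's share (330,000) is divided into 3 shares of 110,000: Liora and Ulric each take 110,000; Cassia's 110,000 share passes to Cassia's issue.
Cassia's share (110,000) is divided into 2 shares of 55,000: Odalys and Carmen each take 55,000.
Lorcan's share (330,000) passes entirely to Ingrid.
Phaedra's share (330,000) is divided into 4 shares of 82,500: Winona, Quilla, Gustav, and Hamish each take 82,500.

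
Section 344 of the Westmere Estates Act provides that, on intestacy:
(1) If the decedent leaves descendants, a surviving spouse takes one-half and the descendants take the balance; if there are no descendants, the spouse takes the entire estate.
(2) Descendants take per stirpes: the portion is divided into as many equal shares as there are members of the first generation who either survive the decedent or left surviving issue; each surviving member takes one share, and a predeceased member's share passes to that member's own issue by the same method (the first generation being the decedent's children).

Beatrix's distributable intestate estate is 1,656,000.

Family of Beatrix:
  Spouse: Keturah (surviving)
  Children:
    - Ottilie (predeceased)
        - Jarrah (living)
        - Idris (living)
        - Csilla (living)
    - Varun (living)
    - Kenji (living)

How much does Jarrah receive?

Keturah takes one-half of 1,656,000 = 828,000. The remaining 828,000 passes to the descendants.
The descendants' portion (828,000) is divided into 3 shares of 276,000: Varun and Kenji each take 276,000; Ottilie's 276,000 share passes to Ottilie's issue.
Ottilie's share (276,000) is divided into 3 shares of 92,000: Jarrah, Idris, and Csilla each take 92,000.

Jarrah receives 92,000.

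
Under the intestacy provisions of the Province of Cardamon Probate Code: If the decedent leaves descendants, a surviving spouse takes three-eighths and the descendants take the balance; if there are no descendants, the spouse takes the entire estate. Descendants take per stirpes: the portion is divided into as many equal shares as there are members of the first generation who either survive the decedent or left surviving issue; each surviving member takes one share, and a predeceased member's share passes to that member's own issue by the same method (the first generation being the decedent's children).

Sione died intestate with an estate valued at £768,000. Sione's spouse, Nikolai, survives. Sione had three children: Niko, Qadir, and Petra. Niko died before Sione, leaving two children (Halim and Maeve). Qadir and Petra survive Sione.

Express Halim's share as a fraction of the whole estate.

Nikolai takes three-eighths of £768,000 = £288,000. The remaining £480,000 passes to the descendants.
The descendants' portion (£480,000) is divided into 3 shares of £160,000: Qadir and Petra each take £160,000; Niko's £160,000 share passes to Niko's issue.
Niko's share (£160,000) is divided into 2 shares of £80,000: Halim and Maeve each take £80,000.

Halim receives 5/48 of the estate.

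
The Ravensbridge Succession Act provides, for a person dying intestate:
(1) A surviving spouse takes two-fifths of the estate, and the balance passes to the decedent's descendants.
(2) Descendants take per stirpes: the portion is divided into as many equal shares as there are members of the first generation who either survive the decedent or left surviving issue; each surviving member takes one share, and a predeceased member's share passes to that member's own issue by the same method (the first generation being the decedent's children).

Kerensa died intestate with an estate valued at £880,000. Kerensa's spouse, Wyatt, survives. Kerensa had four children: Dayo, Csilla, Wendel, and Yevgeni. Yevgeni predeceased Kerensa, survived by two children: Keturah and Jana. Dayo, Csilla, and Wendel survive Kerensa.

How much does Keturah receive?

Wyatt takes two-fifths of £880,000 = £352,000. The remaining £528,000 passes to the descendants.
The descendants' portion (£528,000) is divided into 4 shares of £132,000: Dayo, Csilla, and Wendel each take £132,000; Yevgeni's £132,000 share passes to Yevgeni's issue.
Yevgeni's share (£132,000) is divided into 2 shares of £66,000: Keturah and Jana each take £66,000.

Keturah receives £66,000.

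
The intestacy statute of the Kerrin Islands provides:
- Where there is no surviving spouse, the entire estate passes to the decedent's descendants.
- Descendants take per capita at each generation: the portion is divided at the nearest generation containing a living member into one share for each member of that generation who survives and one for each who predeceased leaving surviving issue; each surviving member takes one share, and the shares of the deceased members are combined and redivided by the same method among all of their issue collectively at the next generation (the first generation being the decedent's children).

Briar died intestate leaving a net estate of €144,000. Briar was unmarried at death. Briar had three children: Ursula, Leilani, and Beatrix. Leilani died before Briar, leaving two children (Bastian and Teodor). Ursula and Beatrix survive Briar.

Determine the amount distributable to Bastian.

The entire €144,000 passes to the descendants.
That amount (€144,000) is divided at the children's generation into 3 shares of €48,000. Ursula and Beatrix each take €48,000. The remaining share for the deceased Leilani (€48,000) is carried to the next generation.
That pool (€48,000) is divided at the grandchildren's generation equally among Bastian and Teodor: €24,000 each.

Bastian receives €24,000.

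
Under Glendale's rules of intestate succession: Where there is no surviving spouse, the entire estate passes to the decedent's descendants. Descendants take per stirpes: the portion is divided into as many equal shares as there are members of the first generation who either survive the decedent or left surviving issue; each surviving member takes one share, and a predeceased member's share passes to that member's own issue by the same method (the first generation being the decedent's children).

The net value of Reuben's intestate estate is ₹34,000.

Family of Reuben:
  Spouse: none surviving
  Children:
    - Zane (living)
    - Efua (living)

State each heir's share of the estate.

Zane: ₹17,000; Efua: ₹17,000

The entire ₹34,000 passes to the descendants.
That amount (₹34,000) is divided into 2 shares of ₹17,000: Zane and Efua each take ₹17,000.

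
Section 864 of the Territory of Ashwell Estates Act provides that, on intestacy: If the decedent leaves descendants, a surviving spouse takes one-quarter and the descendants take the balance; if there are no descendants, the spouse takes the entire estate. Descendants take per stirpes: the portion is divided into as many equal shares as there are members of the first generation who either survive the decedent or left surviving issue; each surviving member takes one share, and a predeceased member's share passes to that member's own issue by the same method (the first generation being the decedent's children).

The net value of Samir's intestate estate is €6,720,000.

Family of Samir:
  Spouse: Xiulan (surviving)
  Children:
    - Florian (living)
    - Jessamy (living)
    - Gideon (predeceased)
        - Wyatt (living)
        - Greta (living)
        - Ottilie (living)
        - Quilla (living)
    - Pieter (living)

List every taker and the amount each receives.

Xiulan: €1,680,000; Florian: €1,260,000; Jessamy: €1,260,000; Wyatt: €315,000; Greta: €315,000; Ottilie: €315,000; Quilla: €315,000; Pieter: €1,260,000

Xiulan takes one-quarter of €6,720,000 = €1,680,000. The remaining €5,040,000 passes to the descendants.
The descendants' portion (€5,040,000) is divided into 4 shares of €1,260,000: Florian, Jessamy, and Pieter each take €1,260,000; Gideon's €1,260,000 share passes to Gideon's issue.
Gideon's share (€1,260,000) is divided into 4 shares of €315,000: Wyatt, Greta, Ottilie, and Quilla each take €315,000.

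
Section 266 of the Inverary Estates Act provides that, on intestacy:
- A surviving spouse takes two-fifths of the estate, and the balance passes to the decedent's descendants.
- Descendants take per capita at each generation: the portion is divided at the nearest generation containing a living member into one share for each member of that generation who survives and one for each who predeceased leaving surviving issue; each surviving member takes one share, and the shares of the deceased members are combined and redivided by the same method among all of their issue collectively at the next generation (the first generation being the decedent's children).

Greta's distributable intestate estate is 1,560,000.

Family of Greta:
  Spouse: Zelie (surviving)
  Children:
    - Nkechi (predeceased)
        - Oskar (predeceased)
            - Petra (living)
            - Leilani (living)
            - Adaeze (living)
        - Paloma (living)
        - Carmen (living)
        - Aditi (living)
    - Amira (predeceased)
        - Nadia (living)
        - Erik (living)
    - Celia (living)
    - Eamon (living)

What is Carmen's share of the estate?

Zelie takes two-fifths of 1,560,000 = 624,000. The remaining 936,000 passes to the descendants.
The descendants' portion (936,000) is divided at the children's generation into 4 shares of 234,000. Celia and Eamon each take 234,000. The 2 shares of the deceased (Nkechi and Amira) are combined into a pool of 468,000.
That pool (468,000) is divided at the grandchildren's generation into 6 shares of 78,000. Paloma, Carmen, Aditi, Nadia, and Erik each take 78,000. The remaining share for the deceased Oskar (78,000) is carried to the next generation.
That pool (78,000) is divided at the great-grandchildren's generation equally among Petra, Leilani, and Adaeze: 26,000 each.

Carmen receives 78,000.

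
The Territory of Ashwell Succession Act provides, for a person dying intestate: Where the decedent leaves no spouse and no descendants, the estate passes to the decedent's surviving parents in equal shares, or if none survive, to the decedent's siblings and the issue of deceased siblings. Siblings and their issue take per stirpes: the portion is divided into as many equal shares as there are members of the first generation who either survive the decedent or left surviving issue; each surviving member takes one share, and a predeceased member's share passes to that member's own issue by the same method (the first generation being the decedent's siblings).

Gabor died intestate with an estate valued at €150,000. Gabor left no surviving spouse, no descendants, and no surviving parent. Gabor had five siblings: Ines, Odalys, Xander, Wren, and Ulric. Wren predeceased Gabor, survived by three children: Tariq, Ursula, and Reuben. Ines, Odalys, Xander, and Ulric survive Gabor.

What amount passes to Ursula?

Ursula receives €10,000.

The entire €150,000 passes to the siblings and their issue.
That amount (€150,000) is divided into 5 shares of €30,000: Ines, Odalys, Xander, and Ulric each take €30,000; Wren's €30,000 share passes to Wren's issue.
Wren's share (€30,000) is divided into 3 shares of €10,000: Tariq, Ursula, and Reuben each take €10,000.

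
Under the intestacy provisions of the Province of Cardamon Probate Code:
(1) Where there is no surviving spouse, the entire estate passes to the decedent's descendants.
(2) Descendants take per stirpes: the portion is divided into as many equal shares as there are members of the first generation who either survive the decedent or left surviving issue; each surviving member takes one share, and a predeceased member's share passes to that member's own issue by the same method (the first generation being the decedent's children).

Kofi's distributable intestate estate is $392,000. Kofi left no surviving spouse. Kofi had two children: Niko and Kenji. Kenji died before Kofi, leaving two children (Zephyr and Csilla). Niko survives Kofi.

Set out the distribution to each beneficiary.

The entire $392,000 passes to the descendants.
That amount ($392,000) is divided into 2 shares of $196,000: Niko takes $196,000; Kenji's $196,000 share passes to Kenji's issue.
Kenji's share ($196,000) is divided into 2 shares of $98,000: Zephyr and Csilla each take $98,000.

Niko: $196,000; Zephyr: $98,000; Csilla: $98,000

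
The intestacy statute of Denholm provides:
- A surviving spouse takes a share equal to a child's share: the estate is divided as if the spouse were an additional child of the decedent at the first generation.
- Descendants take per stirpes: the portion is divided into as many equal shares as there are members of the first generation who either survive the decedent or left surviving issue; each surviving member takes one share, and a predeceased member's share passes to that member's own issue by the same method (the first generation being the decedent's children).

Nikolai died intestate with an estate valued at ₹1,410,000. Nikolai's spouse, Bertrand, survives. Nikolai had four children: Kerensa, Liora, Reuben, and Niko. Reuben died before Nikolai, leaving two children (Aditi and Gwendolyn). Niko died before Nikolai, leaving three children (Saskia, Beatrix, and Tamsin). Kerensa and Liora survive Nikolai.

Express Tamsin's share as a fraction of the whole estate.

The spouse counts as an additional share at the children's level, so there are 5 primary shares of ₹282,000. Bertrand takes one such share (₹282,000).
The children's combined portion (₹1,128,000) is divided into 4 shares of ₹282,000: Kerensa and Liora each take ₹282,000; Reuben's ₹282,000 share passes to Reuben's issue; Niko's ₹282,000 share passes to Niko's issue.
Reuben's share (₹282,000) is divided into 2 shares of ₹141,000: Aditi and Gwendolyn each take ₹141,000.
Niko's share (₹282,000) is divided into 3 shares of ₹94,000: Saskia, Beatrix, and Tamsin each take ₹94,000.

Tamsin receives 1/15 of the estate.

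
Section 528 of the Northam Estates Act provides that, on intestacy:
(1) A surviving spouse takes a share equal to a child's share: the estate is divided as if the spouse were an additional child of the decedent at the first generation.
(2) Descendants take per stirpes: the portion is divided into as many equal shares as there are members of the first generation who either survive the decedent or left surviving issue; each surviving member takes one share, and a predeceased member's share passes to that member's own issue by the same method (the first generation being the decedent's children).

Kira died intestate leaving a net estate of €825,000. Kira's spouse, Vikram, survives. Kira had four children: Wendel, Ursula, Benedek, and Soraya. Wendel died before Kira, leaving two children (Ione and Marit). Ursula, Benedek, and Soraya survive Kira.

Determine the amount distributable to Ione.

Ione receives €82,500.

The spouse counts as an additional share at the children's level, so there are 5 primary shares of €165,000. Vikram takes one such share (€165,000).
The children's combined portion (€660,000) is divided into 4 shares of €165,000: Ursula, Benedek, and Soraya each take €165,000; Wendel's €165,000 share passes to Wendel's issue.
Wendel's share (€165,000) is divided into 2 shares of €82,500: Ione and Marit each take €82,500.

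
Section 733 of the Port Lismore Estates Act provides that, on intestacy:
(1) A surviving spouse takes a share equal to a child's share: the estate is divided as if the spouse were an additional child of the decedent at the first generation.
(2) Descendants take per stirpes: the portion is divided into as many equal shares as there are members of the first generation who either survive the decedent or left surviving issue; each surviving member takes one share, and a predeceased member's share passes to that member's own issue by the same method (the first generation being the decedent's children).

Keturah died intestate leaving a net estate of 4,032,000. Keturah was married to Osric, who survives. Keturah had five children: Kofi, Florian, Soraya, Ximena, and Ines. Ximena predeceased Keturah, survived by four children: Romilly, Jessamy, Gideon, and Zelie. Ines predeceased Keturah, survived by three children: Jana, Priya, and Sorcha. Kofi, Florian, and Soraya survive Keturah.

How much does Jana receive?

Jana receives 224,000.

The spouse counts as an additional share at the children's level, so there are 6 primary shares of 672,000. Osric takes one such share (672,000).
The children's combined portion (3,360,000) is divided into 5 shares of 672,000: Kofi, Florian, and Soraya each take 672,000; Ximena's 672,000 share passes to Ximena's issue; Ines's 672,000 share passes to Ines's issue.
Ximena's share (672,000) is divided into 4 shares of 168,000: Romilly, Jessamy, Gideon, and Zelie each take 168,000.
Ines's share (672,000) is divided into 3 shares of 224,000: Jana, Priya, and Sorcha each take 224,000.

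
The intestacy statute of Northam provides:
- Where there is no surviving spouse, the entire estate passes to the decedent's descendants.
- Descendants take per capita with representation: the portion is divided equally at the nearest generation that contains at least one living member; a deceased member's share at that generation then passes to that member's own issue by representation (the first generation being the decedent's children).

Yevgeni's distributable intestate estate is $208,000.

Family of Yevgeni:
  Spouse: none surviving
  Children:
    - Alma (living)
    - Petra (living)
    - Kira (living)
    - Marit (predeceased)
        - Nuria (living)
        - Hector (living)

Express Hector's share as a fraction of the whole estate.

Hector receives 1/8 of the estate.

The entire $208,000 passes to the descendants.
That amount ($208,000) is divided into 4 shares of $52,000: Alma, Petra, and Kira each take $52,000; Marit's $52,000 share passes to Marit's issue.
Marit's share ($52,000) is divided into 2 shares of $26,000: Nuria and Hector each take $26,000.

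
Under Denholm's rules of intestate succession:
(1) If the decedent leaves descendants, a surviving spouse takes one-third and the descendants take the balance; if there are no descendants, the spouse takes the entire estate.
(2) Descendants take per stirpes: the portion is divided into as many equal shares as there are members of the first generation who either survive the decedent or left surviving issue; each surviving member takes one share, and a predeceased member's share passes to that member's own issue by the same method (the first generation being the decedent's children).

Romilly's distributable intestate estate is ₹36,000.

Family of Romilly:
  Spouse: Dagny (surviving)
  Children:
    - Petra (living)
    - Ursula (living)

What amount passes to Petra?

Dagny takes one-third of ₹36,000 = ₹12,000. The remaining ₹24,000 passes to the descendants.
The descendants' portion (₹24,000) is divided into 2 shares of ₹12,000: Petra and Ursula each take ₹12,000.

Petra receives ₹12,000.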